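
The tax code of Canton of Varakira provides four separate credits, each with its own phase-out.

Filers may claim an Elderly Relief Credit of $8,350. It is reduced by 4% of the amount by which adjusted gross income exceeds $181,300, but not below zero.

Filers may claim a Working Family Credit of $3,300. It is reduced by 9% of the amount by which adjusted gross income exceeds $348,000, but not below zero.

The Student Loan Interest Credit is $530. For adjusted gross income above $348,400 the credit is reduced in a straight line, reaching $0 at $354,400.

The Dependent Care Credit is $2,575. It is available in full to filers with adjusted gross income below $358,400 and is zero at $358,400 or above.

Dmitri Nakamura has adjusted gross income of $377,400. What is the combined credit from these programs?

$1,160

Elderly Relief Credit: 4% of the $196,100 excess over $181,300 is $7,844; credit = $8,350 − $7,844 = $506.
Working Family Credit: 9% of the $29,400 excess over $348,000 is $2,646; credit = $3,300 − $2,646 = $654.
Student Loan Interest Credit: $377,400 is at or above $354,400, so the credit is $0.
Dependent Care Credit: $377,400 meets or exceeds the $358,400 cutoff, so the credit is $0.
Total: $506 + $654 + $0 + $0 = $1,160.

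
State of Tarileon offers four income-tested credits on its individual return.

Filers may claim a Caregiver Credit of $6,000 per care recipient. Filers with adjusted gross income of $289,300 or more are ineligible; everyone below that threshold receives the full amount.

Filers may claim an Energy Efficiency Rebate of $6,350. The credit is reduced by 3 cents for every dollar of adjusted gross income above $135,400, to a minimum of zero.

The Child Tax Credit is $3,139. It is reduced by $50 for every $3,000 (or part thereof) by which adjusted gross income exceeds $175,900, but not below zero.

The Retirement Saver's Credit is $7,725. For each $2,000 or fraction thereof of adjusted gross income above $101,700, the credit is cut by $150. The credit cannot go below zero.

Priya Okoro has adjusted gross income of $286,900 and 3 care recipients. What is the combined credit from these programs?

Caregiver Credit: base = 3 × $6,000 = $18,000. $286,900 is below the $289,300 cutoff, so the full $18,000 applies.
Energy Efficiency Rebate: 3% of the $151,500 excess over $135,400 is $4,545; credit = $6,350 − $4,545 = $1,805.
Child Tax Credit: income exceeds $175,900 by $111,000, which is 37 full-or-partial $3,000 increments; reduction = 37 × $50 = $1,850, leaving $1,289.
Retirement Saver's Credit: income exceeds $101,700 by $185,200 → 93 increments × $150 = $13,950 ≥ base, so the credit is $0.
Total: $18,000 + $1,805 + $1,289 + $0 = $21,094.

$21,094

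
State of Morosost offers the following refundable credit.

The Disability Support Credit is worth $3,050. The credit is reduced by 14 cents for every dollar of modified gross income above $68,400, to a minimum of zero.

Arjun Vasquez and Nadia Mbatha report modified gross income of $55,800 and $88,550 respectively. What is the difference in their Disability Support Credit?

$2,821

Arjun ($55,800): Disability Support Credit: $55,800 is at or below the $68,400 threshold, so the full $3,050 applies.
Nadia ($88,550): Disability Support Credit: 14% of the $20,150 excess over $68,400 is $2,821; credit = $3,050 − $2,821 = $229.
Difference: |$3,050 − $229| = $2,821.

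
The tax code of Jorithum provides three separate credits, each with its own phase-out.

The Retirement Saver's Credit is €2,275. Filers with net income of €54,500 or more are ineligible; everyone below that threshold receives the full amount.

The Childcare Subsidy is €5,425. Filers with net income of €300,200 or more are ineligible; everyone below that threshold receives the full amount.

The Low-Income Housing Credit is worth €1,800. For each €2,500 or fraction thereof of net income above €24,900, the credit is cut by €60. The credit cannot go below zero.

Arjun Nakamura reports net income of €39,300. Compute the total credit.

€9,140

Retirement Saver's Credit: €39,300 is below the €54,500 cutoff, so the full €2,275 applies.
Childcare Subsidy: €39,300 is below the €300,200 cutoff, so the full €5,425 applies.
Low-Income Housing Credit: income exceeds €24,900 by €14,400, which is 6 full-or-partial €2,500 increments; reduction = 6 × €60 = €360, leaving €1,440.
Total: €2,275 + €5,425 + €1,440 = €9,140.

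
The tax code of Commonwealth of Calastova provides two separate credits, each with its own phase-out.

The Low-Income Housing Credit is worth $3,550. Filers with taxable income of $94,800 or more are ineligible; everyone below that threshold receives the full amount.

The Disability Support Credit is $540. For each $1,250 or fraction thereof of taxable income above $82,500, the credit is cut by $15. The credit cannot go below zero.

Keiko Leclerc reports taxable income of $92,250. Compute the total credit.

Low-Income Housing Credit: $92,250 is below the $94,800 cutoff, so the full $3,550 applies.
Disability Support Credit: income exceeds $82,500 by $9,750, which is 8 full-or-partial $1,250 increments; reduction = 8 × $15 = $120, leaving $420.
Total: $3,550 + $420 = $3,970.

$3,970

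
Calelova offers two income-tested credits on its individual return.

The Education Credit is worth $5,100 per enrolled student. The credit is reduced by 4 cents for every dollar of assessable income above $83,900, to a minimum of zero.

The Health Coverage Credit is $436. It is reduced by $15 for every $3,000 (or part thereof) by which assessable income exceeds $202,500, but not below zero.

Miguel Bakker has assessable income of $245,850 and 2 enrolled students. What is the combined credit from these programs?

$3,933

Education Credit: base = 2 × $5,100 = $10,200. 4% of the $161,950 excess over $83,900 is $6,478; credit = $10,200 − $6,478 = $3,722.
Health Coverage Credit: income exceeds $202,500 by $43,350, which is 15 full-or-partial $3,000 increments; reduction = 15 × $15 = $225, leaving $211.
Total: $3,722 + $211 = $3,933.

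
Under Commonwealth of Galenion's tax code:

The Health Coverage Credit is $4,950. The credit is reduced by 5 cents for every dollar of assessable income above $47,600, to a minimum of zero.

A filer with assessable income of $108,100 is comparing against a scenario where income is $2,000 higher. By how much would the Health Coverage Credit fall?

At $108,100 — 5% of the $60,500 excess over $47,600 is $3,025; credit = $4,950 − $3,025 = $1,925.
At $110,100 — 5% of the $62,500 excess over $47,600 is $3,125; credit = $4,950 − $3,125 = $1,825.
Lost: $1,925 − $1,825 = $100.

$100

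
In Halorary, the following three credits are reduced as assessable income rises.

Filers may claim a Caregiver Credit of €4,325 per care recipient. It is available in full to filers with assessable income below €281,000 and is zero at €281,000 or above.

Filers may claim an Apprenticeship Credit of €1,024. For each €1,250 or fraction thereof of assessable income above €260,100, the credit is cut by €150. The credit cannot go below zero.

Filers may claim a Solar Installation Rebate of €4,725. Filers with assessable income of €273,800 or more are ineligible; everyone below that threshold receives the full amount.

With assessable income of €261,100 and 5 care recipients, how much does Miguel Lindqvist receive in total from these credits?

€27,224

Caregiver Credit: base = 5 × €4,325 = €21,625. €261,100 is below the €281,000 cutoff, so the full €21,625 applies.
Apprenticeship Credit: income exceeds €260,100 by €1,000, which is 1 full-or-partial €1,250 increment; reduction = 1 × €150 = €150, leaving €874.
Solar Installation Rebate: €261,100 is below the €273,800 cutoff, so the full €4,725 applies.
Total: €21,625 + €874 + €4,725 = €27,224.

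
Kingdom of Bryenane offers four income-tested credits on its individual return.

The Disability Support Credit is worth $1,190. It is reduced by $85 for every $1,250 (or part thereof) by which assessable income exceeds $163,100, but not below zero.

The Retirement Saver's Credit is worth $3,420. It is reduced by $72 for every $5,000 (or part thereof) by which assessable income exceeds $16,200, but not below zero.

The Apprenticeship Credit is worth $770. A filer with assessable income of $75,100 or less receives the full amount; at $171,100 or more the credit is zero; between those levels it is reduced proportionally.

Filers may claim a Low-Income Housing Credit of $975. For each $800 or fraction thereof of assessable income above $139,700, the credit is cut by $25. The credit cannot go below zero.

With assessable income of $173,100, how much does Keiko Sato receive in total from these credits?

Disability Support Credit: income exceeds $163,100 by $10,000, which is 8 full-or-partial $1,250 increments; reduction = 8 × $85 = $680, leaving $510.
Retirement Saver's Credit: income exceeds $16,200 by $156,900, which is 32 full-or-partial $5,000 increments; reduction = 32 × $72 = $2,304, leaving $1,116.
Apprenticeship Credit: $173,100 is at or above $171,100, so the credit is $0.
Low-Income Housing Credit: income exceeds $139,700 by $33,400 → 42 increments × $25 = $1,050 ≥ base, so the credit is $0.
Total: $510 + $1,116 + $0 + $0 = $1,626.

$1,626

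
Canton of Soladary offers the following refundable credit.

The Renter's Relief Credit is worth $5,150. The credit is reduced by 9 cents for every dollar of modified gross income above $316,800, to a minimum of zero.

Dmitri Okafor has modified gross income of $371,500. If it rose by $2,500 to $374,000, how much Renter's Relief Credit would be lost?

At $371,500 — 9% of the $54,700 excess over $316,800 is $4,923; credit = $5,150 − $4,923 = $227.
At $374,000 — 9% of the $57,200 excess over $316,800 is $5,148; credit = $5,150 − $5,148 = $2.
Lost: $227 − $2 = $225.

$225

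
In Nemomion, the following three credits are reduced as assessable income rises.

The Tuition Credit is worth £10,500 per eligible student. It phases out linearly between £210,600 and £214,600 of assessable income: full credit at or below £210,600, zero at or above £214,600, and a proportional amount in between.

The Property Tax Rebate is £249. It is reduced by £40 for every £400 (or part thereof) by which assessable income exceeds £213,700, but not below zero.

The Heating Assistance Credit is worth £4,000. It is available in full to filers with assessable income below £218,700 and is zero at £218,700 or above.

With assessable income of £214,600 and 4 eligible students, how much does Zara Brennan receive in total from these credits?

£4,129

Tuition Credit: base = 4 × £10,500 = £42,000. £214,600 is at or above £214,600, so the credit is £0.
Property Tax Rebate: income exceeds £213,700 by £900, which is 3 full-or-partial £400 increments; reduction = 3 × £40 = £120, leaving £129.
Heating Assistance Credit: £214,600 is below the £218,700 cutoff, so the full £4,000 applies.
Total: £0 + £129 + £4,000 = £4,129.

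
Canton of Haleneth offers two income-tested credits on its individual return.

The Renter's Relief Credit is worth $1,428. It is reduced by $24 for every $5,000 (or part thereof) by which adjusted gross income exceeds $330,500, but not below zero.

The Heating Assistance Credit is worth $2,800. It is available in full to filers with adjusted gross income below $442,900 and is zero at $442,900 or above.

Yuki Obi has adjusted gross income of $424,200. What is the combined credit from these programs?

$3,772

Renter's Relief Credit: income exceeds $330,500 by $93,700, which is 19 full-or-partial $5,000 increments; reduction = 19 × $24 = $456, leaving $972.
Heating Assistance Credit: $424,200 is below the $442,900 cutoff, so the full $2,800 applies.
Total: $972 + $2,800 = $3,772.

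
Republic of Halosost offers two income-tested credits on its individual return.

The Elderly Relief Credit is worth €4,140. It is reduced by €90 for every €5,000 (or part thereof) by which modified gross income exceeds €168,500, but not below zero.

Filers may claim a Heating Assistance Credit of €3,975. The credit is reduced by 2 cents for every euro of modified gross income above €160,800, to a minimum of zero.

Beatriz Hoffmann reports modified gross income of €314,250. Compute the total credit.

€2,346

Elderly Relief Credit: income exceeds €168,500 by €145,750, which is 30 full-or-partial €5,000 increments; reduction = 30 × €90 = €2,700, leaving €1,440.
Heating Assistance Credit: 2% of the €153,450 excess over €160,800 is €3,069; credit = €3,975 − €3,069 = €906.
Total: €1,440 + €906 = €2,346.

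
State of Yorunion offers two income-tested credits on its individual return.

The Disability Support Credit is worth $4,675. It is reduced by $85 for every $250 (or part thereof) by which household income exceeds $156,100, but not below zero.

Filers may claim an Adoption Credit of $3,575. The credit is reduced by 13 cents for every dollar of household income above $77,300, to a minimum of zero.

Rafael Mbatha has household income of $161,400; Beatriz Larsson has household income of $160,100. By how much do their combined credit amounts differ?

$510

Rafael ($161,400): Disability Support Credit: income exceeds $156,100 by $5,300, which is 22 full-or-partial $250 increments; reduction = 22 × $85 = $1,870, leaving $2,805. Adoption Credit: 13% of the $84,100 excess over $77,300 is $10,933 ≥ base, so the credit is $0. total $2,805 + $0 = $2,805
Beatriz ($160,100): Disability Support Credit: income exceeds $156,100 by $4,000, which is 16 full-or-partial $250 increments; reduction = 16 × $85 = $1,360, leaving $3,315. Adoption Credit: 13% of the $82,800 excess over $77,300 is $10,764 ≥ base, so the credit is $0. total $3,315 + $0 = $3,315
Difference: |$2,805 − $3,315| = $510.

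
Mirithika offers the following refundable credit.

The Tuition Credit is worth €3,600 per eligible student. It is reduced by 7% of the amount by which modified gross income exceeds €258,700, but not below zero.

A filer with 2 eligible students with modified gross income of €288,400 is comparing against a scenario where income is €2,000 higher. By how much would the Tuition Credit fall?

€140

At €288,400 — base = 2 × €3,600 = €7,200. 7% of the €29,700 excess over €258,700 is €2,079; credit = €7,200 − €2,079 = €5,121.
At €290,400 — base = 2 × €3,600 = €7,200. 7% of the €31,700 excess over €258,700 is €2,219; credit = €7,200 − €2,219 = €4,981.
Lost: €5,121 − €4,981 = €140.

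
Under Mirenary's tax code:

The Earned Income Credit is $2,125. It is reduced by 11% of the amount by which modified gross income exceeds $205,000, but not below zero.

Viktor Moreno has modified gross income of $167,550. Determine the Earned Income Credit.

Earned Income Credit: $167,550 is at or below the $205,000 threshold, so the full $2,125 applies.

$2,125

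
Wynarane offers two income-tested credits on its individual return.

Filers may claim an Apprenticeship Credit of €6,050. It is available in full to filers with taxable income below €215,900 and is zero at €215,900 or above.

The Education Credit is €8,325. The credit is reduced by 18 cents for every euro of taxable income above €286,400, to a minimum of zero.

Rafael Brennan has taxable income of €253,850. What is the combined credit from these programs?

€8,325

Apprenticeship Credit: €253,850 meets or exceeds the €215,900 cutoff, so the credit is €0.
Education Credit: €253,850 is at or below the €286,400 threshold, so the full €8,325 applies.
Total: €0 + €8,325 = €8,325.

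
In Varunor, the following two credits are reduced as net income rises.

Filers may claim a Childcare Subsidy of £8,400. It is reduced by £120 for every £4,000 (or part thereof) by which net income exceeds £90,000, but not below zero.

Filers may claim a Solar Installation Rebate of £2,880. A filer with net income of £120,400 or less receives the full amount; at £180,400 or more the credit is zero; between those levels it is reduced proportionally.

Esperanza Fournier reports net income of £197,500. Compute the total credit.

£5,160

Childcare Subsidy: income exceeds £90,000 by £107,500, which is 27 full-or-partial £4,000 increments; reduction = 27 × £120 = £3,240, leaving £5,160.
Solar Installation Rebate: £197,500 is at or above £180,400, so the credit is £0.
Total: £5,160 + £0 = £5,160.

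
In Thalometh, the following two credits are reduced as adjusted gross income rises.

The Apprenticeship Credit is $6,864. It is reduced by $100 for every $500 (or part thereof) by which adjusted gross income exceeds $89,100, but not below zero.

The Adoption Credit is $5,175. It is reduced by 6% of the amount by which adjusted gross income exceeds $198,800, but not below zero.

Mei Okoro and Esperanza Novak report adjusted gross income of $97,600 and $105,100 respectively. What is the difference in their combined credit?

Mei ($97,600): Apprenticeship Credit: income exceeds $89,100 by $8,500, which is 17 full-or-partial $500 increments; reduction = 17 × $100 = $1,700, leaving $5,164. Adoption Credit: $97,600 is at or below the $198,800 threshold, so the full $5,175 applies. total $5,164 + $5,175 = $10,339
Esperanza ($105,100): Apprenticeship Credit: income exceeds $89,100 by $16,000, which is 32 full-or-partial $500 increments; reduction = 32 × $100 = $3,200, leaving $3,664. Adoption Credit: $105,100 is at or below the $198,800 threshold, so the full $5,175 applies. total $3,664 + $5,175 = $8,839
Difference: |$10,339 − $8,839| = $1,500.

$1,500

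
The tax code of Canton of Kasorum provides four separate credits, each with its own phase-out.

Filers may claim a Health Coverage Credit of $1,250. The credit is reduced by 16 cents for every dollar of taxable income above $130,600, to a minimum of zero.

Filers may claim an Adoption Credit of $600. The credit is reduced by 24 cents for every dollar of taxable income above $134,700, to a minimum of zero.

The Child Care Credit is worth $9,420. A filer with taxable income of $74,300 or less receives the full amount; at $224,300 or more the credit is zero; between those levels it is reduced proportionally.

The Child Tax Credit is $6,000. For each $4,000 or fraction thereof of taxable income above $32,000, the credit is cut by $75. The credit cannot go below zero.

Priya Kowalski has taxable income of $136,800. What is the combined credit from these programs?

Health Coverage Credit: 16% of the $6,200 excess over $130,600 is $992; credit = $1,250 − $992 = $258.
Adoption Credit: 24% of the $2,100 excess over $134,700 is $504; credit = $600 − $504 = $96.
Child Care Credit: $136,800 is $62,500 into a $150,000 phase-out range, leaving 87,500/150,000 of the credit: $9,420 × 87,500/150,000 = $5,495.
Child Tax Credit: income exceeds $32,000 by $104,800, which is 27 full-or-partial $4,000 increments; reduction = 27 × $75 = $2,025, leaving $3,975.
Total: $258 + $96 + $5,495 + $3,975 = $9,824.

$9,824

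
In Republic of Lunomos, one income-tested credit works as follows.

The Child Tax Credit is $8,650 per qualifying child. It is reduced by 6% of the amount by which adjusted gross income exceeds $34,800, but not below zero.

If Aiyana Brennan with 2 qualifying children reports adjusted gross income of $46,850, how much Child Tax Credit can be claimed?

Child Tax Credit: base = 2 × $8,650 = $17,300. 6% of the $12,050 excess over $34,800 is $723; credit = $17,300 − $723 = $16,577.

$16,577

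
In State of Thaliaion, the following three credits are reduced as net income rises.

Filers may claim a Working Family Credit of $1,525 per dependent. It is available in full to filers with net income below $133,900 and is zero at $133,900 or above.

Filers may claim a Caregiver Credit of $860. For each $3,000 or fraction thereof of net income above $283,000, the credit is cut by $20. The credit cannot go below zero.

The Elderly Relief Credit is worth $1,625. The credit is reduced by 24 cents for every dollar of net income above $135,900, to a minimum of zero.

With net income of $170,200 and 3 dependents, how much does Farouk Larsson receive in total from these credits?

Working Family Credit: base = 3 × $1,525 = $4,575. $170,200 meets or exceeds the $133,900 cutoff, so the credit is $0.
Caregiver Credit: $170,200 is at or below the $283,000 threshold, so the full $860 applies.
Elderly Relief Credit: 24% of the $34,300 excess over $135,900 is $8,232 ≥ base, so the credit is $0.
Total: $0 + $860 + $0 = $860.

$860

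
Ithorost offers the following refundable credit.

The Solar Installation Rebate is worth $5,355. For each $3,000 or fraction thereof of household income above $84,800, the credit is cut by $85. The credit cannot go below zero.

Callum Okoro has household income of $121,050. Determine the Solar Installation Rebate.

Solar Installation Rebate: income exceeds $84,800 by $36,250, which is 13 full-or-partial $3,000 increments; reduction = 13 × $85 = $1,105, leaving $4,250.

$4,250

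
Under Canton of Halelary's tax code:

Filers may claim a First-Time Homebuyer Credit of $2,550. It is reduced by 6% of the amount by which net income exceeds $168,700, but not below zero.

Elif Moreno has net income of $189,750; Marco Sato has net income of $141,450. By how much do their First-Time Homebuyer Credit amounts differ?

$1,263

Elif ($189,750): First-Time Homebuyer Credit: 6% of the $21,050 excess over $168,700 is $1,263; credit = $2,550 − $1,263 = $1,287.
Marco ($141,450): First-Time Homebuyer Credit: $141,450 is at or below the $168,700 threshold, so the full $2,550 applies.
Difference: |$1,287 − $2,550| = $1,263.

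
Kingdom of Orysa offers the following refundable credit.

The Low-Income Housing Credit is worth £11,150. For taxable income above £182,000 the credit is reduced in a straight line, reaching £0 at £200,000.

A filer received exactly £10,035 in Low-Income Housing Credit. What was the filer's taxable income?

£10,035 is 10,035/11,150 of the full £11,150, so 1,115/11,150 of the £18,000 range has been used: income = £182,000 + £18,000 × 1,115/11,150 = £183,800.

£183,800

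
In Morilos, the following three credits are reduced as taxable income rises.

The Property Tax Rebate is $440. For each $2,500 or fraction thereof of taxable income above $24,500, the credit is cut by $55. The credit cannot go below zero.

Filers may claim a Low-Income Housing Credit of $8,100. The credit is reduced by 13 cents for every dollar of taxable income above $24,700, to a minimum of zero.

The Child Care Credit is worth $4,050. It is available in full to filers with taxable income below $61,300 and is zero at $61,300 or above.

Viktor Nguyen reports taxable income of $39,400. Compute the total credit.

Property Tax Rebate: income exceeds $24,500 by $14,900, which is 6 full-or-partial $2,500 increments; reduction = 6 × $55 = $330, leaving $110.
Low-Income Housing Credit: 13% of the $14,700 excess over $24,700 is $1,911; credit = $8,100 − $1,911 = $6,189.
Child Care Credit: $39,400 is below the $61,300 cutoff, so the full $4,050 applies.
Total: $110 + $6,189 + $4,050 = $10,349.

$10,349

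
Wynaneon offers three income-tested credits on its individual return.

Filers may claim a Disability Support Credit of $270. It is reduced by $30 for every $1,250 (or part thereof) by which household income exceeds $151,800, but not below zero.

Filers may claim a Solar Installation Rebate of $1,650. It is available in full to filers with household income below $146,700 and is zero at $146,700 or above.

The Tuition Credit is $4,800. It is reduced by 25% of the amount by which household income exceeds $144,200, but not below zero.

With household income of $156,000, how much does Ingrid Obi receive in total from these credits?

$2,000

Disability Support Credit: income exceeds $151,800 by $4,200, which is 4 full-or-partial $1,250 increments; reduction = 4 × $30 = $120, leaving $150.
Solar Installation Rebate: $156,000 meets or exceeds the $146,700 cutoff, so the credit is $0.
Tuition Credit: 25% of the $11,800 excess over $144,200 is $2,950; credit = $4,800 − $2,950 = $1,850.
Total: $150 + $0 + $1,850 = $2,000.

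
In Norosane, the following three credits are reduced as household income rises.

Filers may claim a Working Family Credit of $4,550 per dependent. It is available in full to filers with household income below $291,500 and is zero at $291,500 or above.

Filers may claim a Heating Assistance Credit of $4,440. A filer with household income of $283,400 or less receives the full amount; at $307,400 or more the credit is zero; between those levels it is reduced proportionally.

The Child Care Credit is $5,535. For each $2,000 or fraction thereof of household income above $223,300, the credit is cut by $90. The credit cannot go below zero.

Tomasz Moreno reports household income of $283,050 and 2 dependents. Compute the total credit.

$16,375

Working Family Credit: base = 2 × $4,550 = $9,100. $283,050 is below the $291,500 cutoff, so the full $9,100 applies.
Heating Assistance Credit: $283,050 is at or below the $283,400 threshold, so the full $4,440 applies.
Child Care Credit: income exceeds $223,300 by $59,750, which is 30 full-or-partial $2,000 increments; reduction = 30 × $90 = $2,700, leaving $2,835.
Total: $9,100 + $4,440 + $2,835 = $16,375.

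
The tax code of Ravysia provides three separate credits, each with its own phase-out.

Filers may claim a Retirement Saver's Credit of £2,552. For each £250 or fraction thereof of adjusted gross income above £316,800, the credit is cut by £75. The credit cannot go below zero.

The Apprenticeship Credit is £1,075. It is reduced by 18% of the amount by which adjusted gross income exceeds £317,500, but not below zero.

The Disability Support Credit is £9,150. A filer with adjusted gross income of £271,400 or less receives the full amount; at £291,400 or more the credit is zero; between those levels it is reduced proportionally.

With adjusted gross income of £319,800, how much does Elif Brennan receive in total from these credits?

Retirement Saver's Credit: income exceeds £316,800 by £3,000, which is 12 full-or-partial £250 increments; reduction = 12 × £75 = £900, leaving £1,652.
Apprenticeship Credit: 18% of the £2,300 excess over £317,500 is £414; credit = £1,075 − £414 = £661.
Disability Support Credit: £319,800 is at or above £291,400, so the credit is £0.
Total: £1,652 + £661 + £0 = £2,313.

£2,313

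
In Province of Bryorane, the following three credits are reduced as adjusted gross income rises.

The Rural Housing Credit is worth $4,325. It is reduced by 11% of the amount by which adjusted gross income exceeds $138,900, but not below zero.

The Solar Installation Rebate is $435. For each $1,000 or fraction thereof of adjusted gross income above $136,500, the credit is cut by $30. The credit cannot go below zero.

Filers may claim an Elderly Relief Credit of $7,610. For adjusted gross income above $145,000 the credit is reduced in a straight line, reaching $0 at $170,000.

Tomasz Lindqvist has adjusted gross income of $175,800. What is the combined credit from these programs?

$266

Rural Housing Credit: 11% of the $36,900 excess over $138,900 is $4,059; credit = $4,325 − $4,059 = $266.
Solar Installation Rebate: income exceeds $136,500 by $39,300 → 40 increments × $30 = $1,200 ≥ base, so the credit is $0.
Elderly Relief Credit: $175,800 is at or above $170,000, so the credit is $0.
Total: $266 + $0 + $0 = $266.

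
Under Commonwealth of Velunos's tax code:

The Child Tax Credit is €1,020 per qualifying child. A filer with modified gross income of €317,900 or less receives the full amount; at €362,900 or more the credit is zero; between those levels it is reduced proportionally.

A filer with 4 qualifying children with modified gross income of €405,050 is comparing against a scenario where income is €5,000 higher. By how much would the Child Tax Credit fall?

At €405,050 — base = 4 × €1,020 = €4,080. €405,050 is at or above €362,900, so the credit is €0.
At €410,050 — base = 4 × €1,020 = €4,080. €410,050 is at or above €362,900, so the credit is €0.
Lost: €0 − €0 = €0.

€0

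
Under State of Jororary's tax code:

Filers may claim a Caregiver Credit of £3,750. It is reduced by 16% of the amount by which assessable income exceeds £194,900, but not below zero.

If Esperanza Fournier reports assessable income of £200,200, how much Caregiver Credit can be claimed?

Caregiver Credit: 16% of the £5,300 excess over £194,900 is £848; credit = £3,750 − £848 = £2,902.

£2,902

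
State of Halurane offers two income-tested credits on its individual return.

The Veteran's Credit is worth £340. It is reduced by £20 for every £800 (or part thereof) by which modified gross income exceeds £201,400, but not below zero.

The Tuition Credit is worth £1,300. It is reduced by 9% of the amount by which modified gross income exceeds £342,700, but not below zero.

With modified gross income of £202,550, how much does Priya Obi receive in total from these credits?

Veteran's Credit: income exceeds £201,400 by £1,150, which is 2 full-or-partial £800 increments; reduction = 2 × £20 = £40, leaving £300.
Tuition Credit: £202,550 is at or below the £342,700 threshold, so the full £1,300 applies.
Total: £300 + £1,300 = £1,600.

£1,600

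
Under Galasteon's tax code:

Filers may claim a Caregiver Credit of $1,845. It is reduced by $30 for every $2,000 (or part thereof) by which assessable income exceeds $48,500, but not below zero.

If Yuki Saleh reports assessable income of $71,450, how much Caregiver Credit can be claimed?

Caregiver Credit: income exceeds $48,500 by $22,950, which is 12 full-or-partial $2,000 increments; reduction = 12 × $30 = $360, leaving $1,485.

$1,485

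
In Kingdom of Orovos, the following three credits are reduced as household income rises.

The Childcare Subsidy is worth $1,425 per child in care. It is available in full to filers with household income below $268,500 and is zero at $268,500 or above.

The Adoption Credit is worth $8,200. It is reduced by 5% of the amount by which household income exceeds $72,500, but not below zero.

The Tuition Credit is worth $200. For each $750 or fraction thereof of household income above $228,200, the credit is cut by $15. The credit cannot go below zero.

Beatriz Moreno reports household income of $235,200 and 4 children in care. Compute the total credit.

$5,815

Childcare Subsidy: base = 4 × $1,425 = $5,700. $235,200 is below the $268,500 cutoff, so the full $5,700 applies.
Adoption Credit: 5% of the $162,700 excess over $72,500 is $8,135; credit = $8,200 − $8,135 = $65.
Tuition Credit: income exceeds $228,200 by $7,000, which is 10 full-or-partial $750 increments; reduction = 10 × $15 = $150, leaving $50.
Total: $5,700 + $65 + $50 = $5,815.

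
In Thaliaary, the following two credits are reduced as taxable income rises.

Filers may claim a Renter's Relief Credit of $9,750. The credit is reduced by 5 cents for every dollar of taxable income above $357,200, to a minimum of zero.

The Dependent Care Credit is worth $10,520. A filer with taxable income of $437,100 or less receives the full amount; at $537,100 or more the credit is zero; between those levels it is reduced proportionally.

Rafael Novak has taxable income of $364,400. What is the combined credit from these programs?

$19,910

Renter's Relief Credit: 5% of the $7,200 excess over $357,200 is $360; credit = $9,750 − $360 = $9,390.
Dependent Care Credit: $364,400 is at or below the $437,100 threshold, so the full $10,520 applies.
Total: $9,390 + $10,520 = $19,910.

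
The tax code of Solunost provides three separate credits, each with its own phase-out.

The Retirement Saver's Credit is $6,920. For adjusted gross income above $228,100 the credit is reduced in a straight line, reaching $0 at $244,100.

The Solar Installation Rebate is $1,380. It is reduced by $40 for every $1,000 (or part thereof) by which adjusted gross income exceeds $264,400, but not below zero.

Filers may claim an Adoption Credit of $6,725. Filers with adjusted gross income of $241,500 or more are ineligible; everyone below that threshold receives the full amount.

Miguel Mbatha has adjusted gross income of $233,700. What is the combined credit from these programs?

Retirement Saver's Credit: $233,700 is $5,600 into a $16,000 phase-out range, leaving 10,400/16,000 of the credit: $6,920 × 10,400/16,000 = $4,498.
Solar Installation Rebate: $233,700 is at or below the $264,400 threshold, so the full $1,380 applies.
Adoption Credit: $233,700 is below the $241,500 cutoff, so the full $6,725 applies.
Total: $4,498 + $1,380 + $6,725 = $12,603.

$12,603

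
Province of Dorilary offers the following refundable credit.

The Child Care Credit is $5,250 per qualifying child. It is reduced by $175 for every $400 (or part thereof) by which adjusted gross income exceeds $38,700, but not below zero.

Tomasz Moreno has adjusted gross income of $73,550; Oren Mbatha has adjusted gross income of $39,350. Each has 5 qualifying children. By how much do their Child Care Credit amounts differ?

Tomasz ($73,550): Child Care Credit: base = 5 × $5,250 = $26,250. income exceeds $38,700 by $34,850, which is 88 full-or-partial $400 increments; reduction = 88 × $175 = $15,400, leaving $10,850.
Oren ($39,350): Child Care Credit: base = 5 × $5,250 = $26,250. income exceeds $38,700 by $650, which is 2 full-or-partial $400 increments; reduction = 2 × $175 = $350, leaving $25,900.
Difference: |$10,850 − $25,900| = $15,050.

$15,050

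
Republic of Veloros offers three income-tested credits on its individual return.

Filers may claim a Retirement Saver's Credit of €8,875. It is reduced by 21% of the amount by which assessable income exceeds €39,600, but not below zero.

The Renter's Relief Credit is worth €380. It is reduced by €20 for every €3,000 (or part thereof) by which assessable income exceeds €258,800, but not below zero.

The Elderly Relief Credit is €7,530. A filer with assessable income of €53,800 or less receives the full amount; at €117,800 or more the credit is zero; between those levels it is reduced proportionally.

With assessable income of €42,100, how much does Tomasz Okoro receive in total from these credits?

Retirement Saver's Credit: 21% of the €2,500 excess over €39,600 is €525; credit = €8,875 − €525 = €8,350.
Renter's Relief Credit: €42,100 is at or below the €258,800 threshold, so the full €380 applies.
Elderly Relief Credit: €42,100 is at or below the €53,800 threshold, so the full €7,530 applies.
Total: €8,350 + €380 + €7,530 = €16,260.

€16,260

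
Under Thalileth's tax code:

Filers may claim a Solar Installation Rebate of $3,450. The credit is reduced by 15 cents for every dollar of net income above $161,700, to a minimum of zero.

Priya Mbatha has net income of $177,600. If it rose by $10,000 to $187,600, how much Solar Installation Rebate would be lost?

At $177,600 — 15% of the $15,900 excess over $161,700 is $2,385; credit = $3,450 − $2,385 = $1,065.
At $187,600 — 15% of the $25,900 excess over $161,700 is $3,885 ≥ base, so the credit is $0.
Lost: $1,065 − $0 = $1,065.

$1,065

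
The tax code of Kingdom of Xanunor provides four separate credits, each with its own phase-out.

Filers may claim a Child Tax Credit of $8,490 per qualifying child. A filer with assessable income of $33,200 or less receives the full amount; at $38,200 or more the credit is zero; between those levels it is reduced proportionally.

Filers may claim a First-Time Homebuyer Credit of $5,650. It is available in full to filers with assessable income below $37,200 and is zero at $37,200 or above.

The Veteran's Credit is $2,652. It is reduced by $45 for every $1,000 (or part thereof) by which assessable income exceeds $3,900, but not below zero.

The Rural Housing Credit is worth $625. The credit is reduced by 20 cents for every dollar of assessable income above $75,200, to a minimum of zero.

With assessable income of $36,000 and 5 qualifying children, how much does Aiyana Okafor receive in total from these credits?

Child Tax Credit: base = 5 × $8,490 = $42,450. $36,000 is $2,800 into a $5,000 phase-out range, leaving 2,200/5,000 of the credit: $42,450 × 2,200/5,000 = $18,678.
First-Time Homebuyer Credit: $36,000 is below the $37,200 cutoff, so the full $5,650 applies.
Veteran's Credit: income exceeds $3,900 by $32,100, which is 33 full-or-partial $1,000 increments; reduction = 33 × $45 = $1,485, leaving $1,167.
Rural Housing Credit: $36,000 is at or below the $75,200 threshold, so the full $625 applies.
Total: $18,678 + $5,650 + $1,167 + $625 = $26,120.

$26,120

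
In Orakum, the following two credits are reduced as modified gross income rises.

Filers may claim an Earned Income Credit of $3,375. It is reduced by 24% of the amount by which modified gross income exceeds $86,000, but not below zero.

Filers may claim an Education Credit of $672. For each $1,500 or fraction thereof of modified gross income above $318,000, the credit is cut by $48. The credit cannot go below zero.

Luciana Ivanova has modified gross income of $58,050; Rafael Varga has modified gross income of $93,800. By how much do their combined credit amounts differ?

Luciana ($58,050): Earned Income Credit: $58,050 is at or below the $86,000 threshold, so the full $3,375 applies. Education Credit: $58,050 is at or below the $318,000 threshold, so the full $672 applies. total $3,375 + $672 = $4,047
Rafael ($93,800): Earned Income Credit: 24% of the $7,800 excess over $86,000 is $1,872; credit = $3,375 − $1,872 = $1,503. Education Credit: $93,800 is at or below the $318,000 threshold, so the full $672 applies. total $1,503 + $672 = $2,175
Difference: |$4,047 − $2,175| = $1,872.

$1,872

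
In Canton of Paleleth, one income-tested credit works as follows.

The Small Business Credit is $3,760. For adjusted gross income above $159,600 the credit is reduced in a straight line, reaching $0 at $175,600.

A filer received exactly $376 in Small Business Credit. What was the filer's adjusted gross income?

$174,000

$376 is 376/3,760 of the full $3,760, so 3,384/3,760 of the $16,000 range has been used: income = $159,600 + $16,000 × 3,384/3,760 = $174,000.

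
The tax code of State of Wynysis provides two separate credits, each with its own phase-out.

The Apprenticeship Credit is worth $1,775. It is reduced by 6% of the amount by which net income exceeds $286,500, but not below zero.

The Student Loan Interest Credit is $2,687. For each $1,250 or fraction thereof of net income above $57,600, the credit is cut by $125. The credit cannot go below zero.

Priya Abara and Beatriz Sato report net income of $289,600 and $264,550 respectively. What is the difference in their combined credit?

Priya ($289,600): Apprenticeship Credit: 6% of the $3,100 excess over $286,500 is $186; credit = $1,775 − $186 = $1,589. Student Loan Interest Credit: income exceeds $57,600 by $232,000 → 186 increments × $125 = $23,250 ≥ base, so the credit is $0. total $1,589 + $0 = $1,589
Beatriz ($264,550): Apprenticeship Credit: $264,550 is at or below the $286,500 threshold, so the full $1,775 applies. Student Loan Interest Credit: income exceeds $57,600 by $206,950 → 166 increments × $125 = $20,750 ≥ base, so the credit is $0. total $1,775 + $0 = $1,775
Difference: |$1,589 − $1,775| = $186.

$186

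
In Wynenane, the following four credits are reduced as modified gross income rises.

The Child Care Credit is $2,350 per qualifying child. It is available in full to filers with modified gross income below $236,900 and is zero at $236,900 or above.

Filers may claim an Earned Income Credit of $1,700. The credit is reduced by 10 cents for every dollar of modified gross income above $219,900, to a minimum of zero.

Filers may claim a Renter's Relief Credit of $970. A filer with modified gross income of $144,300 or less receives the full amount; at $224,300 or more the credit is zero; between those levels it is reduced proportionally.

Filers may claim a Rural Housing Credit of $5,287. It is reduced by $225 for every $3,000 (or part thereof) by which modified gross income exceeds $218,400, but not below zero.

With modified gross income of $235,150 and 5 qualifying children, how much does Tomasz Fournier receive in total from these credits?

$15,862

Child Care Credit: base = 5 × $2,350 = $11,750. $235,150 is below the $236,900 cutoff, so the full $11,750 applies.
Earned Income Credit: 10% of the $15,250 excess over $219,900 is $1,525; credit = $1,700 − $1,525 = $175.
Renter's Relief Credit: $235,150 is at or above $224,300, so the credit is $0.
Rural Housing Credit: income exceeds $218,400 by $16,750, which is 6 full-or-partial $3,000 increments; reduction = 6 × $225 = $1,350, leaving $3,937.
Total: $11,750 + $175 + $0 + $3,937 = $15,862.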